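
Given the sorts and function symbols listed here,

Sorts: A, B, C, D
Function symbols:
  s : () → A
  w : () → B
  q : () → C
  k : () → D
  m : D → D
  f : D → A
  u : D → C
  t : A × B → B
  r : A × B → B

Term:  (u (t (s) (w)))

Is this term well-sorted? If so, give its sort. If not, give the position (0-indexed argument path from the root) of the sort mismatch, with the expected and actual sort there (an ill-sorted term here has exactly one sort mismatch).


    (s) : A
    (w) : B
  (t (s) (w)) : B
(u (t (s) (w))) : ✗ arg 0 at [0] has sort B, expected D

ill-sorted at position [0]: expected D, got B


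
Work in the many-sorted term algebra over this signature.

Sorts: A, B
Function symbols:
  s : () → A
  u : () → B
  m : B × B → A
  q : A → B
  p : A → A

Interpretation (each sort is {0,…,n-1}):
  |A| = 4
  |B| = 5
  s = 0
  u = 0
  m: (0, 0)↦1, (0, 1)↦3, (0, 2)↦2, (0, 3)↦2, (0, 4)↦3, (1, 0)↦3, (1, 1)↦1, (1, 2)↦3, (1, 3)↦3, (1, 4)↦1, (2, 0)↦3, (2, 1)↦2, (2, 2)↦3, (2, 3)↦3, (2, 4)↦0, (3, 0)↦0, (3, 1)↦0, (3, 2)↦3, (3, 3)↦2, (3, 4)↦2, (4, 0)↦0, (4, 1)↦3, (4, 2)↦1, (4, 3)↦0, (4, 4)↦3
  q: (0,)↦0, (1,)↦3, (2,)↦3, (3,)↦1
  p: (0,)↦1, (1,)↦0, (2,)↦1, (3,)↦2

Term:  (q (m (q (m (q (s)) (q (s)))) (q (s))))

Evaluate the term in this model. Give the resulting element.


value = 0

  s = 0
  (q (s)) = q(0,) = 0
  s = 0
  (q (s)) = q(0,) = 0
  (m (q (s)) (q (s))) = m(0, 0) = 1
  (q (m (q (s)) (q (s)))) = q(1,) = 3
  s = 0
  (q (s)) = q(0,) = 0
  (m (q (m (q (s)) (q (s)))) (q (s))) = m(3, 0) = 0
  (q (m (q (m (q (s)) (q (s)))) (q (s)))) = q(0,) = 0


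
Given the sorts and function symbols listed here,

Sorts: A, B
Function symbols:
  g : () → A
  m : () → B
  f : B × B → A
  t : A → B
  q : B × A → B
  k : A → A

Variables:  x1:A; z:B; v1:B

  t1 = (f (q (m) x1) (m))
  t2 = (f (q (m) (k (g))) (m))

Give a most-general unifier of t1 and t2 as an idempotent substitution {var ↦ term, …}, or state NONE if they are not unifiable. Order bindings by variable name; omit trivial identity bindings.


{x1 ↦ (k (g))}


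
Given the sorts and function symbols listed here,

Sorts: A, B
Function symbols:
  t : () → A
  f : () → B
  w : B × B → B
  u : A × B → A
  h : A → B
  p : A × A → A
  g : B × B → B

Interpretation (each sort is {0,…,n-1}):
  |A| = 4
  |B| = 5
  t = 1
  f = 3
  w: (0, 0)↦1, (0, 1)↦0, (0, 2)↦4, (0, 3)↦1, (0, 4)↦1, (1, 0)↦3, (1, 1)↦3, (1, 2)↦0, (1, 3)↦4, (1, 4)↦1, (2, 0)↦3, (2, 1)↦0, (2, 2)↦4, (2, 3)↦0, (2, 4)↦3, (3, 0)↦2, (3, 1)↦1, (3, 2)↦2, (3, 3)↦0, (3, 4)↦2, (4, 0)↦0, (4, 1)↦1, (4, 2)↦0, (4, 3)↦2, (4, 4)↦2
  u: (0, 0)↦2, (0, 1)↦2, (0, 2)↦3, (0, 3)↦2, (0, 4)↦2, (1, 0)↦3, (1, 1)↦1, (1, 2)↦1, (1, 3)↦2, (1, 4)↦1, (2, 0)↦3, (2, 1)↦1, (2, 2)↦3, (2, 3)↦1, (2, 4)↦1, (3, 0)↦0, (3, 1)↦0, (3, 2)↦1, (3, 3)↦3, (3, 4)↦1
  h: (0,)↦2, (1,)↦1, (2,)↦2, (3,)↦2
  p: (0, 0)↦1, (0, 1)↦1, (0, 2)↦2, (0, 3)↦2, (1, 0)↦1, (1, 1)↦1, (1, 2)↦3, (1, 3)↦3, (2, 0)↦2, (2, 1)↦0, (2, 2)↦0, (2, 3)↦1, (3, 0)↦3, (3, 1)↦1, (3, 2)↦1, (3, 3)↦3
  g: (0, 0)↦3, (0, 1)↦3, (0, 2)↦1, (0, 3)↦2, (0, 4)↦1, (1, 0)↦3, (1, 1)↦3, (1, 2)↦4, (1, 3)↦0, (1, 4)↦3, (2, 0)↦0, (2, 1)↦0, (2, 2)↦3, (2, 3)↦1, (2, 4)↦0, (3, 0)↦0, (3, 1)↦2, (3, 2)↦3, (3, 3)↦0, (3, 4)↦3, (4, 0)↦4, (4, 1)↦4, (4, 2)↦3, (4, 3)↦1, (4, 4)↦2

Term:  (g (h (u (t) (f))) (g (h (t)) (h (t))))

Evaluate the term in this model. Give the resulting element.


  t = 1
  f = 3
  (u (t) (f)) = u(1, 3) = 2
  (h (u (t) (f))) = h(2,) = 2
  t = 1
  (h (t)) = h(1,) = 1
  t = 1
  (h (t)) = h(1,) = 1
  (g (h (t)) (h (t))) = g(1, 1) = 3
  (g (h (u (t) (f))) (g (h (t)) (h (t)))) = g(2, 3) = 1

value = 1


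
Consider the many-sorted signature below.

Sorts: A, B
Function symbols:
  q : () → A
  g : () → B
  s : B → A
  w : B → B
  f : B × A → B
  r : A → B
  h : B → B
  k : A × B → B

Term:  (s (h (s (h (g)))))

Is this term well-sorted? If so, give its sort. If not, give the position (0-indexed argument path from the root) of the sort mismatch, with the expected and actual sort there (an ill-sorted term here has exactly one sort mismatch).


ill-sorted at position [0, 0]: expected B, got A

        (g) : B
      (h (g)) : B
    (s (h (g))) : A
  (h (s (h (g)))) : ✗ arg 0 at [0, 0] has sort A, expected B


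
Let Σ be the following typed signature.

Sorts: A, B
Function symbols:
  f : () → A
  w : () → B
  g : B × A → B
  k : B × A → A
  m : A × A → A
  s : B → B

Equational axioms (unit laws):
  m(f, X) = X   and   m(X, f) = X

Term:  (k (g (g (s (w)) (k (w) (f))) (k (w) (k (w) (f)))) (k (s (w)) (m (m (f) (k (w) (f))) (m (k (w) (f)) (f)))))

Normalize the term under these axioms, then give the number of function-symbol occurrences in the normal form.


1. (k (g (g (s (w)) (k (w) (f))) (k (w) (k (w) (f)))) (k (s (w)) (m (m (f) (k (w) (f))) (m (k (w) (f)) (f)))))  →  (k (g (g (s (w)) (k (w) (f))) (k (w) (k (w) (f)))) (k (s (w)) (m (k (w) (f)) (m (k (w) (f)) (f)))))
2. (k (g (g (s (w)) (k (w) (f))) (k (w) (k (w) (f)))) (k (s (w)) (m (k (w) (f)) (m (k (w) (f)) (f)))))  →  (k (g (g (s (w)) (k (w) (f))) (k (w) (k (w) (f)))) (k (s (w)) (m (k (w) (f)) (k (w) (f)))))
normal form: (k (g (g (s (w)) (k (w) (f))) (k (w) (k (w) (f)))) (k (s (w)) (m (k (w) (f)) (k (w) (f)))))

size = 23


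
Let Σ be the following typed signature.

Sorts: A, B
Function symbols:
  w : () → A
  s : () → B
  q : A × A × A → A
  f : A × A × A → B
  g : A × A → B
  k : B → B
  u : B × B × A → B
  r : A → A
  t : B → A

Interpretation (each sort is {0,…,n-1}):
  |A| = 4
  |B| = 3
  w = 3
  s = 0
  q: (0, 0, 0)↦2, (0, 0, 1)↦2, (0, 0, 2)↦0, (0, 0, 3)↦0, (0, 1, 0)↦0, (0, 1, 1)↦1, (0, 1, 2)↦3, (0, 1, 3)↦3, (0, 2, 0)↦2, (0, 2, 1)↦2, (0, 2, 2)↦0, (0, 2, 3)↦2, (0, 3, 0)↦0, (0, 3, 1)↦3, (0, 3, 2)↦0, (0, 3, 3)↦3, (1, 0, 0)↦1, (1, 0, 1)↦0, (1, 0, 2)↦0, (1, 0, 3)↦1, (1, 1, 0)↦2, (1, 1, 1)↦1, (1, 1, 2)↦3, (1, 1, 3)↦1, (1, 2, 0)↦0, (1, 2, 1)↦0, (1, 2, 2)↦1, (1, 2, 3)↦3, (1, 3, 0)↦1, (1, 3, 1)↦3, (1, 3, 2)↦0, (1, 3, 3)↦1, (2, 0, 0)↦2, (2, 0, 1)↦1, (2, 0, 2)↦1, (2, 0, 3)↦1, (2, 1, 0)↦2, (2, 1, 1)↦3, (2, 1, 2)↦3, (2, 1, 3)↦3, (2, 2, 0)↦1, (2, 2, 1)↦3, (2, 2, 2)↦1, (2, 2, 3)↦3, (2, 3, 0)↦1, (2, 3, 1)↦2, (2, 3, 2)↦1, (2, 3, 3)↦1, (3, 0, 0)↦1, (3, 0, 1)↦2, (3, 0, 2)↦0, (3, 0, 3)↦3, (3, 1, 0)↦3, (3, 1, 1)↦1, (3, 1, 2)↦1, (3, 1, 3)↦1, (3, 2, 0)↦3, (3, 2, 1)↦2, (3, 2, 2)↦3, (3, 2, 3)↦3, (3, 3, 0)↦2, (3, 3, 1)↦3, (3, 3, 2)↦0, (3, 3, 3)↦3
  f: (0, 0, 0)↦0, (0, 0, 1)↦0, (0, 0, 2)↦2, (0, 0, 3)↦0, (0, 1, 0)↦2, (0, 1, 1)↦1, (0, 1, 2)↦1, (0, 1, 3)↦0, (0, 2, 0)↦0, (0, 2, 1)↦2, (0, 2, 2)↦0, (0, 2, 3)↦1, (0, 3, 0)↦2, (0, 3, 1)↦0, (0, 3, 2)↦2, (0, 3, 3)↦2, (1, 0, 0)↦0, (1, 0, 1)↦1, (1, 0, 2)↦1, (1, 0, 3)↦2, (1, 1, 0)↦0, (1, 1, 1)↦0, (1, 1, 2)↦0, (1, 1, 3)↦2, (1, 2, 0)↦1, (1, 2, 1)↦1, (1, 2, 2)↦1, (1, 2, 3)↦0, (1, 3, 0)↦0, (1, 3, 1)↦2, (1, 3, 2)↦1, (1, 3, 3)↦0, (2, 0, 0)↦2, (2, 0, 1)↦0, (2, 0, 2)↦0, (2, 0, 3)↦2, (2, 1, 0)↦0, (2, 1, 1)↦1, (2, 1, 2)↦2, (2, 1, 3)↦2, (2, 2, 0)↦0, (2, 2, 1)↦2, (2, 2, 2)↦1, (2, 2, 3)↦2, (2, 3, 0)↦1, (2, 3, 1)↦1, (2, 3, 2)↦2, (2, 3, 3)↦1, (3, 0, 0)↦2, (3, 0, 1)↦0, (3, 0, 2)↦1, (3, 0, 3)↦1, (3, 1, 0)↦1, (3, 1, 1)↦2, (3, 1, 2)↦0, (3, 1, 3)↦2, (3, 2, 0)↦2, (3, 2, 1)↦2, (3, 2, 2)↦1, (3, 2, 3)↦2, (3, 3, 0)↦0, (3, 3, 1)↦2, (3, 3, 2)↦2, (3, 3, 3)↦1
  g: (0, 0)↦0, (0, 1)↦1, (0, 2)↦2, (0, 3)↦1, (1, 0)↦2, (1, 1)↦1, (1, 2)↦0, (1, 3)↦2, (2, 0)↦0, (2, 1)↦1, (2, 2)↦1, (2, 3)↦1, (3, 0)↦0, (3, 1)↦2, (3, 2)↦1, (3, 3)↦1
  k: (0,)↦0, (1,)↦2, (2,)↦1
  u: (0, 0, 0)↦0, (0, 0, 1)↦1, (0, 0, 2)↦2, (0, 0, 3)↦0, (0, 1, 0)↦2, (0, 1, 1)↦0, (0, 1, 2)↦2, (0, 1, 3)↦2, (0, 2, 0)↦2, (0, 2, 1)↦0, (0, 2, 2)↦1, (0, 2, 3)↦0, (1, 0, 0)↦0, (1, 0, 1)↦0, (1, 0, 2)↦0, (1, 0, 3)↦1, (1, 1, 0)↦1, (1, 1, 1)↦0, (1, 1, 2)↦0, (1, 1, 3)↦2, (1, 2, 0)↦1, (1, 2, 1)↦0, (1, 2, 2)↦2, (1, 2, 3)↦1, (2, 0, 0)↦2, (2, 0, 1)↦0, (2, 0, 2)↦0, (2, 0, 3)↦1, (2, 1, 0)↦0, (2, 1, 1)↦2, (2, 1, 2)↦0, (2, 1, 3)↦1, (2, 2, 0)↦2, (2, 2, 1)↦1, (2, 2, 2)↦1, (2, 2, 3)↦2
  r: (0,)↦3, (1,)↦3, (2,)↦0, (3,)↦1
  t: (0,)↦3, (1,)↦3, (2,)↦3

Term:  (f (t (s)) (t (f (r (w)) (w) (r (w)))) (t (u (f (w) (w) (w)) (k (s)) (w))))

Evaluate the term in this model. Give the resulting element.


value = 1

  s = 0
  (t (s)) = t(0,) = 3
  w = 3
  (r (w)) = r(3,) = 1
  w = 3
  w = 3
  (r (w)) = r(3,) = 1
  (f (r (w)) (w) (r (w))) = f(1, 3, 1) = 2
  (t (f (r (w)) (w) (r (w)))) = t(2,) = 3
  w = 3
  w = 3
  w = 3
  (f (w) (w) (w)) = f(3, 3, 3) = 1
  s = 0
  (k (s)) = k(0,) = 0
  w = 3
  (u (f (w) (w) (w)) (k (s)) (w)) = u(1, 0, 3) = 1
  (t (u (f (w) (w) (w)) (k (s)) (w))) = t(1,) = 3
  (f (t (s)) (t (f (r (w)) (w) (r (w)))) (t (u (f (w) (w) (w)) (k (s)) (w)))) = f(3, 3, 3) = 1


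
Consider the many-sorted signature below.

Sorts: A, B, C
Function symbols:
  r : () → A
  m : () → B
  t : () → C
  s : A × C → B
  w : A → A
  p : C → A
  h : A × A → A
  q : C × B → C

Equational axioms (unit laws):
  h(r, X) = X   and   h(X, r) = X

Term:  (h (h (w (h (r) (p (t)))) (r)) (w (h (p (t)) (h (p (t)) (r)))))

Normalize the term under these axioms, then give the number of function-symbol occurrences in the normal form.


size = 10

1. (h (h (w (h (r) (p (t)))) (r)) (w (h (p (t)) (h (p (t)) (r)))))  →  (h (w (h (r) (p (t)))) (w (h (p (t)) (h (p (t)) (r)))))
2. (h (w (h (r) (p (t)))) (w (h (p (t)) (h (p (t)) (r)))))  →  (h (w (p (t))) (w (h (p (t)) (h (p (t)) (r)))))
3. (h (w (p (t))) (w (h (p (t)) (h (p (t)) (r)))))  →  (h (w (p (t))) (w (h (p (t)) (p (t)))))
normal form: (h (w (p (t))) (w (h (p (t)) (p (t)))))


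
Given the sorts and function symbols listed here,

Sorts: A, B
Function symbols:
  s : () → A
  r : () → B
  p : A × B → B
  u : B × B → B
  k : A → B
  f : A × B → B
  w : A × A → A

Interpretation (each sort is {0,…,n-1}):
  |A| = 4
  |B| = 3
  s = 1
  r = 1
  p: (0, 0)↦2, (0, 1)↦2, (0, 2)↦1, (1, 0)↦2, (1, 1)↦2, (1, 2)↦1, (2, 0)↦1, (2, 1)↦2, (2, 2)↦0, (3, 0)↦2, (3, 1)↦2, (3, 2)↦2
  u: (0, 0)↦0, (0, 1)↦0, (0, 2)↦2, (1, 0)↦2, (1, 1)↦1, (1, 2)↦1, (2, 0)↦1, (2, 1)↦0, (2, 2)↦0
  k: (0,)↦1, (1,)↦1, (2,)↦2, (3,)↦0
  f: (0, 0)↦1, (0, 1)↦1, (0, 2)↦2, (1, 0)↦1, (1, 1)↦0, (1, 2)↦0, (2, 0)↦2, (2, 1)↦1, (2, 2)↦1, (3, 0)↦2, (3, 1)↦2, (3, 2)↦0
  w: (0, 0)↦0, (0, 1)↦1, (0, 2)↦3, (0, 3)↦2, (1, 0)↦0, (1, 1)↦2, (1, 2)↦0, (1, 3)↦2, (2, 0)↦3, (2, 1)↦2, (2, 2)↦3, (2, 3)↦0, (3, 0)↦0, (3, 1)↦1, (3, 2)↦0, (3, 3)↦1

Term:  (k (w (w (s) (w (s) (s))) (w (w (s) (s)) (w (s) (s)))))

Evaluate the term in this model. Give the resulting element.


  s = 1
  s = 1
  s = 1
  (w (s) (s)) = w(1, 1) = 2
  (w (s) (w (s) (s))) = w(1, 2) = 0
  s = 1
  s = 1
  (w (s) (s)) = w(1, 1) = 2
  s = 1
  s = 1
  (w (s) (s)) = w(1, 1) = 2
  (w (w (s) (s)) (w (s) (s))) = w(2, 2) = 3
  (w (w (s) (w (s) (s))) (w (w (s) (s)) (w (s) (s)))) = w(0, 3) = 2
  (k (w (w (s) (w (s) (s))) (w (w (s) (s)) (w (s) (s))))) = k(2,) = 2

value = 2


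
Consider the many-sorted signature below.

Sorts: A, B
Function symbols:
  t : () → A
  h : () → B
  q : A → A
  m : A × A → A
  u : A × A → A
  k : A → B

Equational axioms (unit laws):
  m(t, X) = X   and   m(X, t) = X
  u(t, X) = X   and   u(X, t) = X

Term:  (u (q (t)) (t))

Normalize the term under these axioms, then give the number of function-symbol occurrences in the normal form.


size = 2

1. (u (q (t)) (t))  →  (q (t))
normal form: (q (t))


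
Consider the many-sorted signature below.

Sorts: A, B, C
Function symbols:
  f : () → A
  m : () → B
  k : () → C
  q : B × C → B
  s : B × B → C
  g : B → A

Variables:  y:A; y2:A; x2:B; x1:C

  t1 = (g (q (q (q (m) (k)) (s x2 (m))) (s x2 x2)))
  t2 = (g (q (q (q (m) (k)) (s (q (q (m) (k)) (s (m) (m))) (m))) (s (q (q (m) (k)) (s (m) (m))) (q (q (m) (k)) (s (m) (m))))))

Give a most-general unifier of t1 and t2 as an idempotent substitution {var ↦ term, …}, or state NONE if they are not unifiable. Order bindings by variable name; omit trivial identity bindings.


{x2 ↦ (q (q (m) (k)) (s (m) (m)))}


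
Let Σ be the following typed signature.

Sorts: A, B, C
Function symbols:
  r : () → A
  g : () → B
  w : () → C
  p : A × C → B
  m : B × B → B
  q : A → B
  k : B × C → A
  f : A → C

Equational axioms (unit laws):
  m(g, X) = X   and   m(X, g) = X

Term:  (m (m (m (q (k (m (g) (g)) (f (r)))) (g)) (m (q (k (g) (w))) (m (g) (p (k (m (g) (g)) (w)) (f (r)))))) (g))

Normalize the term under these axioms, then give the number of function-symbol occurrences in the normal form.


size = 17

1. (m (m (m (q (k (m (g) (g)) (f (r)))) (g)) (m (q (k (g) (w))) (m (g) (p (k (m (g) (g)) (w)) (f (r)))))) (g))  →  (m (m (q (k (m (g) (g)) (f (r)))) (g)) (m (q (k (g) (w))) (m (g) (p (k (m (g) (g)) (w)) (f (r))))))
2. (m (m (q (k (m (g) (g)) (f (r)))) (g)) (m (q (k (g) (w))) (m (g) (p (k (m (g) (g)) (w)) (f (r))))))  →  (m (q (k (m (g) (g)) (f (r)))) (m (q (k (g) (w))) (m (g) (p (k (m (g) (g)) (w)) (f (r))))))
3. (m (q (k (m (g) (g)) (f (r)))) (m (q (k (g) (w))) (m (g) (p (k (m (g) (g)) (w)) (f (r))))))  →  (m (q (k (g) (f (r)))) (m (q (k (g) (w))) (m (g) (p (k (m (g) (g)) (w)) (f (r))))))
4. (m (q (k (g) (f (r)))) (m (q (k (g) (w))) (m (g) (p (k (m (g) (g)) (w)) (f (r))))))  →  (m (q (k (g) (f (r)))) (m (q (k (g) (w))) (p (k (m (g) (g)) (w)) (f (r)))))
5. (m (q (k (g) (f (r)))) (m (q (k (g) (w))) (p (k (m (g) (g)) (w)) (f (r)))))  →  (m (q (k (g) (f (r)))) (m (q (k (g) (w))) (p (k (g) (w)) (f (r)))))
normal form: (m (q (k (g) (f (r)))) (m (q (k (g) (w))) (p (k (g) (w)) (f (r)))))


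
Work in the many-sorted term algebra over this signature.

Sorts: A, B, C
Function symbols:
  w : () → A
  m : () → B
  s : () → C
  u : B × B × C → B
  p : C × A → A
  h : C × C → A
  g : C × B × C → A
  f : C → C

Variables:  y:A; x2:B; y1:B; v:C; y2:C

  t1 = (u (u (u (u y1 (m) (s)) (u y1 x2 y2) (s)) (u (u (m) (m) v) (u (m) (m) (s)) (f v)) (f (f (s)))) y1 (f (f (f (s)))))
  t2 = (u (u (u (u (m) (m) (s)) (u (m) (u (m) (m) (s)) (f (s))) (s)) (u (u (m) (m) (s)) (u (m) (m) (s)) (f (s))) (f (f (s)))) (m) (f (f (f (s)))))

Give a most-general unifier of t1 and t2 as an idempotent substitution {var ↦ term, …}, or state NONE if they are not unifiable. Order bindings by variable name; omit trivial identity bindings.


{v ↦ (s), x2 ↦ (u (m) (m) (s)), y1 ↦ (m), y2 ↦ (f (s))}


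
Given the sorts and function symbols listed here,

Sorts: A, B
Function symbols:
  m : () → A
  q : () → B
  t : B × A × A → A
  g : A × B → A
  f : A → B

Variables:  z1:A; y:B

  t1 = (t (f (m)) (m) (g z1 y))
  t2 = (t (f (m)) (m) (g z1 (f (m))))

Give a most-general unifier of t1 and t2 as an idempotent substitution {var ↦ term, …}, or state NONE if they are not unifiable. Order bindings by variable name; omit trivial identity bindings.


{y ↦ (f (m))}


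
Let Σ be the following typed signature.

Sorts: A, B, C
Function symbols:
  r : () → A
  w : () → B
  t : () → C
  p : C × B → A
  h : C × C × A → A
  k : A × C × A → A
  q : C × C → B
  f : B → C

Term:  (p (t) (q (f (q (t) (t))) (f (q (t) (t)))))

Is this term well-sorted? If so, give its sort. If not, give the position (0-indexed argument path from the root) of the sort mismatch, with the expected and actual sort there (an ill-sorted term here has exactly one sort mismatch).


well-sorted; sort = A

  (t) : C
        (t) : C
        (t) : C
      (q (t) (t)) : B
    (f (q (t) (t))) : C
        (t) : C
        (t) : C
      (q (t) (t)) : B
    (f (q (t) (t))) : C
  (q (f (q (t) (t))) (f (q (t) (t)))) : B
(p (t) (q (f (q (t) (t))) (f (q (t) (t))))) : A


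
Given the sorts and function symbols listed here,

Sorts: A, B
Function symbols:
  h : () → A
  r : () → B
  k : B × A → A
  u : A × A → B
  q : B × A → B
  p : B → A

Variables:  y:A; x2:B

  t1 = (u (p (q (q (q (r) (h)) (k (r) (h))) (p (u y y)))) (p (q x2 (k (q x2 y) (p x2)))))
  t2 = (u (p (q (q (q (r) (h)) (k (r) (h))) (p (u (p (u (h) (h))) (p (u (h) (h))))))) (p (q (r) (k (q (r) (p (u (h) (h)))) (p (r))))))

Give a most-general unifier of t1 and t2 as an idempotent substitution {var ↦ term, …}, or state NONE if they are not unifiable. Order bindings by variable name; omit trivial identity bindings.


{x2 ↦ (r), y ↦ (p (u (h) (h)))}


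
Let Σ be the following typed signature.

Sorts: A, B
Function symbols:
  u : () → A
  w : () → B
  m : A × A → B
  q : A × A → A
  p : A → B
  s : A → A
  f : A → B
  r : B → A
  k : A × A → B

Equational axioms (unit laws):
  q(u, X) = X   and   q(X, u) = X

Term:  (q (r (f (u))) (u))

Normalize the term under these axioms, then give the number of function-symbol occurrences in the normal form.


1. (q (r (f (u))) (u))  →  (r (f (u)))
normal form: (r (f (u)))

size = 3


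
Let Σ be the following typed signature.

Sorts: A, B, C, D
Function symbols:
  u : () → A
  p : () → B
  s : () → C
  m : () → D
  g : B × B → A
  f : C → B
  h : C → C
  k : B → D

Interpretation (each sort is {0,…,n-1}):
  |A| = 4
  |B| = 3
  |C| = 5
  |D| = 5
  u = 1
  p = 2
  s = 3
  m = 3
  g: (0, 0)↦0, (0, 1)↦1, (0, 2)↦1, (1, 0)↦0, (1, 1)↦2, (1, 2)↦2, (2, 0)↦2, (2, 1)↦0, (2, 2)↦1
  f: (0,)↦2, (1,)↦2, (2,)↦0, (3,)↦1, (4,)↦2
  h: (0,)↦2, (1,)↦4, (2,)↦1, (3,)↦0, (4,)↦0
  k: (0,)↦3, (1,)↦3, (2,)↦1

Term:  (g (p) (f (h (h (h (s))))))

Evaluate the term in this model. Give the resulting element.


value = 1

  p = 2
  s = 3
  (h (s)) = h(3,) = 0
  (h (h (s))) = h(0,) = 2
  (h (h (h (s)))) = h(2,) = 1
  (f (h (h (h (s))))) = f(1,) = 2
  (g (p) (f (h (h (h (s)))))) = g(2, 2) = 1


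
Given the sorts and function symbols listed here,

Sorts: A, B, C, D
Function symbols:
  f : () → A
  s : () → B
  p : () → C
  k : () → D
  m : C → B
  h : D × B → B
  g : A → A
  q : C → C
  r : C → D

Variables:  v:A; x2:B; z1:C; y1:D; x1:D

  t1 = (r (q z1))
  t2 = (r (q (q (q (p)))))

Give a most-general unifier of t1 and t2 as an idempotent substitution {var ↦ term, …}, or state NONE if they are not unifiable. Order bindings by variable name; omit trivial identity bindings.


{z1 ↦ (q (q (p)))}


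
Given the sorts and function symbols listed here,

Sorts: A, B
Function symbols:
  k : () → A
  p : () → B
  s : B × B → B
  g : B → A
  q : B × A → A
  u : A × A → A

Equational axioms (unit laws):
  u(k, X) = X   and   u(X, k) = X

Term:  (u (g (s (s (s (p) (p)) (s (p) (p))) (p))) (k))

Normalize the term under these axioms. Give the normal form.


normal form = (g (s (s (s (p) (p)) (s (p) (p))) (p)))

1. (u (g (s (s (s (p) (p)) (s (p) (p))) (p))) (k))  →  (g (s (s (s (p) (p)) (s (p) (p))) (p)))


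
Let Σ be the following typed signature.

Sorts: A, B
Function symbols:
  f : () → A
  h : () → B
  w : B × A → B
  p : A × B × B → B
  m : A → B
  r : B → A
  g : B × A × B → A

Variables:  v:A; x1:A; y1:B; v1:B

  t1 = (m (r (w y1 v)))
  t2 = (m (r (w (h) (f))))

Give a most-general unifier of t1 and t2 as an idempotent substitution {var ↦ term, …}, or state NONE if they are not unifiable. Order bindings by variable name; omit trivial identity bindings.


{v ↦ (f), y1 ↦ (h)}


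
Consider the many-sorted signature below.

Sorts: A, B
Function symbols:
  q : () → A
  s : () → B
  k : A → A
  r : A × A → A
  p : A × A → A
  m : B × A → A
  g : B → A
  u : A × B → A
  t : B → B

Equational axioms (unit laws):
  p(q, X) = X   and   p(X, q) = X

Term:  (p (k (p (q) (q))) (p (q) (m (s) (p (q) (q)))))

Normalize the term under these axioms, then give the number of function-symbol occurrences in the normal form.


1. (p (k (p (q) (q))) (p (q) (m (s) (p (q) (q)))))  →  (p (k (q)) (p (q) (m (s) (p (q) (q)))))
2. (p (k (q)) (p (q) (m (s) (p (q) (q)))))  →  (p (k (q)) (m (s) (p (q) (q))))
3. (p (k (q)) (m (s) (p (q) (q))))  →  (p (k (q)) (m (s) (q)))
normal form: (p (k (q)) (m (s) (q)))

size = 6


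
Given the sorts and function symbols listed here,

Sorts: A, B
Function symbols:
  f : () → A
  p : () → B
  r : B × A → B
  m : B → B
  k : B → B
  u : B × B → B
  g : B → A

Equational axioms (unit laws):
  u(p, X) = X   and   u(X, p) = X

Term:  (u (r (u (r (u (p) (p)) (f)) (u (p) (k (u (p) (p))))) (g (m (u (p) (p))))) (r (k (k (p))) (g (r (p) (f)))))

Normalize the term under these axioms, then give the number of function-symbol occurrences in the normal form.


1. (u (r (u (r (u (p) (p)) (f)) (u (p) (k (u (p) (p))))) (g (m (u (p) (p))))) (r (k (k (p))) (g (r (p) (f)))))  →  (u (r (u (r (p) (f)) (u (p) (k (u (p) (p))))) (g (m (u (p) (p))))) (r (k (k (p))) (g (r (p) (f)))))
2. (u (r (u (r (p) (f)) (u (p) (k (u (p) (p))))) (g (m (u (p) (p))))) (r (k (k (p))) (g (r (p) (f)))))  →  (u (r (u (r (p) (f)) (k (u (p) (p)))) (g (m (u (p) (p))))) (r (k (k (p))) (g (r (p) (f)))))
3. (u (r (u (r (p) (f)) (k (u (p) (p)))) (g (m (u (p) (p))))) (r (k (k (p))) (g (r (p) (f)))))  →  (u (r (u (r (p) (f)) (k (p))) (g (m (u (p) (p))))) (r (k (k (p))) (g (r (p) (f)))))
4. (u (r (u (r (p) (f)) (k (p))) (g (m (u (p) (p))))) (r (k (k (p))) (g (r (p) (f)))))  →  (u (r (u (r (p) (f)) (k (p))) (g (m (p)))) (r (k (k (p))) (g (r (p) (f)))))
normal form: (u (r (u (r (p) (f)) (k (p))) (g (m (p)))) (r (k (k (p))) (g (r (p) (f)))))

size = 19


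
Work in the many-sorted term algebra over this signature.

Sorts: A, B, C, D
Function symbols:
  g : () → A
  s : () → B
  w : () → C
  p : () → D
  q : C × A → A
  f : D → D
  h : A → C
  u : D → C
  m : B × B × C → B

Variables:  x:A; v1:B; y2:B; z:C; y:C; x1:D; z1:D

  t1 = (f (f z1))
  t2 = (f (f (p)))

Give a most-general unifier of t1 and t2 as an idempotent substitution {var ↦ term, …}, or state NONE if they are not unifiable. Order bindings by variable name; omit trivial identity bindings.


{z1 ↦ (p)}


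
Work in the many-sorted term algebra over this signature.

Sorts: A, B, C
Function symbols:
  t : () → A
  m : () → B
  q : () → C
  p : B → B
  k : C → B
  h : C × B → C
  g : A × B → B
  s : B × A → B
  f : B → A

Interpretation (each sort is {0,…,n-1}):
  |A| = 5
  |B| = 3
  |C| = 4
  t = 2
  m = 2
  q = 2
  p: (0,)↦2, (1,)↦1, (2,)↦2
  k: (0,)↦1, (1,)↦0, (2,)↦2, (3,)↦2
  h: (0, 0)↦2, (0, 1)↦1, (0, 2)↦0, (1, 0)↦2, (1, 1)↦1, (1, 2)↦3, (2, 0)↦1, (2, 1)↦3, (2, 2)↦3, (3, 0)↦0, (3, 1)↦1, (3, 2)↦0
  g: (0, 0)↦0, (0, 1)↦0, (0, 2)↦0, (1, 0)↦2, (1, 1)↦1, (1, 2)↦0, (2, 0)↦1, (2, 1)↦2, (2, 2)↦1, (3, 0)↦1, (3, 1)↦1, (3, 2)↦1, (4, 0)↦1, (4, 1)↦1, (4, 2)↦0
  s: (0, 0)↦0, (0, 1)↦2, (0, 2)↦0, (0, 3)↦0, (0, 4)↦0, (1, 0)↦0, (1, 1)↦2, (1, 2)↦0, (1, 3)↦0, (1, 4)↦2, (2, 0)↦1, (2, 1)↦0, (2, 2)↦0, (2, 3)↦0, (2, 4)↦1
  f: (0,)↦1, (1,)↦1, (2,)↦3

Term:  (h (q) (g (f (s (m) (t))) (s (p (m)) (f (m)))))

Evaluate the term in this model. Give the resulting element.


value = 3

  q = 2
  m = 2
  t = 2
  (s (m) (t)) = s(2, 2) = 0
  (f (s (m) (t))) = f(0,) = 1
  m = 2
  (p (m)) = p(2,) = 2
  m = 2
  (f (m)) = f(2,) = 3
  (s (p (m)) (f (m))) = s(2, 3) = 0
  (g (f (s (m) (t))) (s (p (m)) (f (m)))) = g(1, 0) = 2
  (h (q) (g (f (s (m) (t))) (s (p (m)) (f (m))))) = h(2, 2) = 3


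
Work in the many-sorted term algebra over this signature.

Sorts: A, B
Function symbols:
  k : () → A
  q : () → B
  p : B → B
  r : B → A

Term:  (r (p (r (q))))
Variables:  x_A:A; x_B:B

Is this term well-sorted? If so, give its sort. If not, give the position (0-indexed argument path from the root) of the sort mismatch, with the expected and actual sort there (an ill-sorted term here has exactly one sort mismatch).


ill-sorted at position [0, 0]: expected B, got A

      (q) : B
    (r (q)) : A
  (p (r (q))) : ✗ arg 0 at [0, 0] has sort A, expected B


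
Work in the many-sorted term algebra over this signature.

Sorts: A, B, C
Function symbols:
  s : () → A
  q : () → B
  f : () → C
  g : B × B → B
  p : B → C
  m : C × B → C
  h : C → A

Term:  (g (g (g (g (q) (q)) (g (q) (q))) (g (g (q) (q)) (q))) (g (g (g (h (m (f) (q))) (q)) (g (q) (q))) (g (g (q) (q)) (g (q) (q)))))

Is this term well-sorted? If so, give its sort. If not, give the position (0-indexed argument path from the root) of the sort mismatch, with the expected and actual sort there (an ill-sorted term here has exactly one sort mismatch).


        (q) : B
        (q) : B
      (g (q) (q)) : B
        (q) : B
        (q) : B
      (g (q) (q)) : B
    (g (g (q) (q)) (g (q) (q))) : B
        (q) : B
        (q) : B
      (g (q) (q)) : B
      (q) : B
    (g (g (q) (q)) (q)) : B
  (g (g (g (q) (q)) (g (q) (q))) (g (g (q) (q)) (q))) : B
            (f) : C
            (q) : B
          (m (f) (q)) : C
        (h (m (f) (q))) : A
        (q) : B
      (g (h (m (f) (q))) (q)) : ✗ arg 0 at [1, 0, 0, 0] has sort A, expected B
        (q) : B
        (q) : B
      (g (q) (q)) : B
        (q) : B
        (q) : B
      (g (q) (q)) : B
        (q) : B
        (q) : B
      (g (q) (q)) : B
    (g (g (q) (q)) (g (q) (q))) : B

ill-sorted at position [1, 0, 0, 0]: expected B, got A


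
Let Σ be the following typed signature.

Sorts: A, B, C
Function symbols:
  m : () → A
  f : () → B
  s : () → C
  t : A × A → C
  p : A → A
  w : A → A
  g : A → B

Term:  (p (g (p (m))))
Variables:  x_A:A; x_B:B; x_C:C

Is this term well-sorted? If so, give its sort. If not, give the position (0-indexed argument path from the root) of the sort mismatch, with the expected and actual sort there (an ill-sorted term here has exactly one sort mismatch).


      (m) : A
    (p (m)) : A
  (g (p (m))) : B
(p (g (p (m)))) : ✗ arg 0 at [0] has sort B, expected A

ill-sorted at position [0]: expected A, got B


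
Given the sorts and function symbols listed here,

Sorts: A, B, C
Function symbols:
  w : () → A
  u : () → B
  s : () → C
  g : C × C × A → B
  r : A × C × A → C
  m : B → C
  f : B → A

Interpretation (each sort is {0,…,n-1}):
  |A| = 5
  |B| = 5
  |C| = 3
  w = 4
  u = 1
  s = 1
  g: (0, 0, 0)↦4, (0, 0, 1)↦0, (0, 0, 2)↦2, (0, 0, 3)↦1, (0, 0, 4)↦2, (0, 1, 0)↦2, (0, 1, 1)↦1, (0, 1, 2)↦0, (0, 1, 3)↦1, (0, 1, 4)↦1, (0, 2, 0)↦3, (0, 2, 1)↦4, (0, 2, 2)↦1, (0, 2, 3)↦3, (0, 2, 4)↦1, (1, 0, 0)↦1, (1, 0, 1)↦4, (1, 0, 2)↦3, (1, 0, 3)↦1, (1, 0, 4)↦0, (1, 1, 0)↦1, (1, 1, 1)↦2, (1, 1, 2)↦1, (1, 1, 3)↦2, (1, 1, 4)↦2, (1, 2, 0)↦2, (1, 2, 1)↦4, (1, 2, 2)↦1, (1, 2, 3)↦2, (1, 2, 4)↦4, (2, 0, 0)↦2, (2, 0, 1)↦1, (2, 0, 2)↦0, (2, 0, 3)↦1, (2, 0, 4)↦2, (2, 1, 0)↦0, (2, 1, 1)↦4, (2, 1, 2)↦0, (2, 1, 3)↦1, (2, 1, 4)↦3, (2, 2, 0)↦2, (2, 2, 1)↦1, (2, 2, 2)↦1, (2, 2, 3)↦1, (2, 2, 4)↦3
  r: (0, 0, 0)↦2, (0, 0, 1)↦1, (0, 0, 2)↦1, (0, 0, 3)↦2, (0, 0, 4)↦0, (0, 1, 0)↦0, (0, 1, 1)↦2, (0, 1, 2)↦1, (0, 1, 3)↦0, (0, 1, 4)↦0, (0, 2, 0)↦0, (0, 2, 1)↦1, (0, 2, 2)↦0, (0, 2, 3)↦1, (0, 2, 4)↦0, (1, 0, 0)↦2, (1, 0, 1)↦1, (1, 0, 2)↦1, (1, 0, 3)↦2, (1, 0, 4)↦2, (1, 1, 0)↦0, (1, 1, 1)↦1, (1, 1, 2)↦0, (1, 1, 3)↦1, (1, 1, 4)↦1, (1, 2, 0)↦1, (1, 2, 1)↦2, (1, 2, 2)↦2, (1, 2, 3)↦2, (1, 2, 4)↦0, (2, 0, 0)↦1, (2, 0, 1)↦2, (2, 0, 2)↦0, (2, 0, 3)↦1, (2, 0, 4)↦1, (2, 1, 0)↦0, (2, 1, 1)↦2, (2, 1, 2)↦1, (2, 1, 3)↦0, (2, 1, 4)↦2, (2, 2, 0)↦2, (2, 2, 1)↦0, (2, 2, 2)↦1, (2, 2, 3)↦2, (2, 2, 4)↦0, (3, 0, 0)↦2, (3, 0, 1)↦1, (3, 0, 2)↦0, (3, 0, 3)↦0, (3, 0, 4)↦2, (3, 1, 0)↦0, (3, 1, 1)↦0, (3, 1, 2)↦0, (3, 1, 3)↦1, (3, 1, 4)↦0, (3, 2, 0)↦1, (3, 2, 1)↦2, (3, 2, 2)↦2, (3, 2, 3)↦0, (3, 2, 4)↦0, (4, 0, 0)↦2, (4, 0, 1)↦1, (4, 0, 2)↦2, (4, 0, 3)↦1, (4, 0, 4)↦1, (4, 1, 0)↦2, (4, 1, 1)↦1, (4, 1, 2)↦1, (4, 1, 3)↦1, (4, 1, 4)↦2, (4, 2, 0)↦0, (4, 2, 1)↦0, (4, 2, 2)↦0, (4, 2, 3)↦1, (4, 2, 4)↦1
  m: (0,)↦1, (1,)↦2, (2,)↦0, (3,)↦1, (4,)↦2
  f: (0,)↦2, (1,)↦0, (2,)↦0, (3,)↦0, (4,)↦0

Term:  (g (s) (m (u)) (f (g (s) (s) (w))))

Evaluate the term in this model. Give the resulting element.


value = 2

  s = 1
  u = 1
  (m (u)) = m(1,) = 2
  s = 1
  s = 1
  w = 4
  (g (s) (s) (w)) = g(1, 1, 4) = 2
  (f (g (s) (s) (w))) = f(2,) = 0
  (g (s) (m (u)) (f (g (s) (s) (w)))) = g(1, 2, 0) = 2


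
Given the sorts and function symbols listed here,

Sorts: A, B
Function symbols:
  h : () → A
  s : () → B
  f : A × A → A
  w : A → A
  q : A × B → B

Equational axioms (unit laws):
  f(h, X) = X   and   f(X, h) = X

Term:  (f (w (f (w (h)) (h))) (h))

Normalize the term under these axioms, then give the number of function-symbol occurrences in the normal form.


size = 3

1. (f (w (f (w (h)) (h))) (h))  →  (w (f (w (h)) (h)))
2. (w (f (w (h)) (h)))  →  (w (w (h)))
normal form: (w (w (h)))


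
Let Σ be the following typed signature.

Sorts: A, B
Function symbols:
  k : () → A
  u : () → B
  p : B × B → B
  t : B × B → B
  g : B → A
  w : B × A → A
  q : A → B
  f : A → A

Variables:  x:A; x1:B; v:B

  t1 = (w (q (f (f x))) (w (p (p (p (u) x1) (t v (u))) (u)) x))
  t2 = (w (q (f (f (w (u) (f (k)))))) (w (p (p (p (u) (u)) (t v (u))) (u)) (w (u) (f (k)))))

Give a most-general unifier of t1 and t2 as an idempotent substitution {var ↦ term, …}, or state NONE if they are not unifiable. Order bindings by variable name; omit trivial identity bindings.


{x ↦ (w (u) (f (k))), x1 ↦ (u)}


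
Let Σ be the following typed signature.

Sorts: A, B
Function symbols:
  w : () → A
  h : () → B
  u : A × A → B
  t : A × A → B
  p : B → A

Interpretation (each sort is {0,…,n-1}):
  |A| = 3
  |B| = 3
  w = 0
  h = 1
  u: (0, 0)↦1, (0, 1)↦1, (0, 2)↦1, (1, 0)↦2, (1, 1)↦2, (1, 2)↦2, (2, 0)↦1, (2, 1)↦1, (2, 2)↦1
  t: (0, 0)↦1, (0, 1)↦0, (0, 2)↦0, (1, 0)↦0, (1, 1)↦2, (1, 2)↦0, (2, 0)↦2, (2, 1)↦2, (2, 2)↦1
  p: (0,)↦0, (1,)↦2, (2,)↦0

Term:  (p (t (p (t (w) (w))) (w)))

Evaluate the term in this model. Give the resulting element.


  w = 0
  w = 0
  (t (w) (w)) = t(0, 0) = 1
  (p (t (w) (w))) = p(1,) = 2
  w = 0
  (t (p (t (w) (w))) (w)) = t(2, 0) = 2
  (p (t (p (t (w) (w))) (w))) = p(2,) = 0

value = 0


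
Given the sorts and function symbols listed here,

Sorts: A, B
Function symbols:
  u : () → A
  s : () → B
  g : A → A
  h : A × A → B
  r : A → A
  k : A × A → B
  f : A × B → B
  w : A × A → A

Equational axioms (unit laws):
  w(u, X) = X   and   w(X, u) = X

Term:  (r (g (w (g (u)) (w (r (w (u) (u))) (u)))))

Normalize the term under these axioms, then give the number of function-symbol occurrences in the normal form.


1. (r (g (w (g (u)) (w (r (w (u) (u))) (u)))))  →  (r (g (w (g (u)) (r (w (u) (u))))))
2. (r (g (w (g (u)) (r (w (u) (u))))))  →  (r (g (w (g (u)) (r (u)))))
normal form: (r (g (w (g (u)) (r (u)))))

size = 7


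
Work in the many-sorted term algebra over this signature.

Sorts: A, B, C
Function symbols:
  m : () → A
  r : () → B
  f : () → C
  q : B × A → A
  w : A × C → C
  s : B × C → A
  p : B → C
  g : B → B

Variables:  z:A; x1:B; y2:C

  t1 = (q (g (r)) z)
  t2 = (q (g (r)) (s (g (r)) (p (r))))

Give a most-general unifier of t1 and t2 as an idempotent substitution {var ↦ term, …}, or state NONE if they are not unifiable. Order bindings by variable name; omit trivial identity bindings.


{z ↦ (s (g (r)) (p (r)))}


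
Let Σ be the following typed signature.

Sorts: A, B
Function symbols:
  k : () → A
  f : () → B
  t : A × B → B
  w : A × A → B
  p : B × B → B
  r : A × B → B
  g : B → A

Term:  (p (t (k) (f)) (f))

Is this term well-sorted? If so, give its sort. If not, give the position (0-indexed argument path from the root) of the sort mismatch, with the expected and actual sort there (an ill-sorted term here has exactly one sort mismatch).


well-sorted; sort = B

    (k) : A
    (f) : B
  (t (k) (f)) : B
  (f) : B
(p (t (k) (f)) (f)) : B


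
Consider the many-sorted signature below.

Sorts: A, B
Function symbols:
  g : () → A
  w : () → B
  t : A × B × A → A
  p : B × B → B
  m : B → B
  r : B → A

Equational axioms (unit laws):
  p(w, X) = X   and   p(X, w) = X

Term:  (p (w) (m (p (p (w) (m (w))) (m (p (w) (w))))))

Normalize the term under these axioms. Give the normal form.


1. (p (w) (m (p (p (w) (m (w))) (m (p (w) (w))))))  →  (m (p (p (w) (m (w))) (m (p (w) (w)))))
2. (m (p (p (w) (m (w))) (m (p (w) (w)))))  →  (m (p (m (w)) (m (p (w) (w)))))
3. (m (p (m (w)) (m (p (w) (w)))))  →  (m (p (m (w)) (m (w))))

normal form = (m (p (m (w)) (m (w))))


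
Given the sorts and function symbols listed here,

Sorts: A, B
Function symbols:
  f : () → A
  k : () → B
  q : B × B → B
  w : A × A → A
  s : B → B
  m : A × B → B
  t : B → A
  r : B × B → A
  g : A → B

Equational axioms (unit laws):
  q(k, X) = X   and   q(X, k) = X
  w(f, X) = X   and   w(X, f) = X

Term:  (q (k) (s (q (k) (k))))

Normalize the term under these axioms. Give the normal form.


1. (q (k) (s (q (k) (k))))  →  (s (q (k) (k)))
2. (s (q (k) (k)))  →  (s (k))

normal form = (s (k))


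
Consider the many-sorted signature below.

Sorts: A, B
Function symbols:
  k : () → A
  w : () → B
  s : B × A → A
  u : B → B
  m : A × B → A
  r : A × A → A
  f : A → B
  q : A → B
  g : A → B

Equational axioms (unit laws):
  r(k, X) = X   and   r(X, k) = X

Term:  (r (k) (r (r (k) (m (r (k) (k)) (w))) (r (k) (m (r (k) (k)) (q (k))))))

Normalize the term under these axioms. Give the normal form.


1. (r (k) (r (r (k) (m (r (k) (k)) (w))) (r (k) (m (r (k) (k)) (q (k))))))  →  (r (r (k) (m (r (k) (k)) (w))) (r (k) (m (r (k) (k)) (q (k)))))
2. (r (r (k) (m (r (k) (k)) (w))) (r (k) (m (r (k) (k)) (q (k)))))  →  (r (m (r (k) (k)) (w)) (r (k) (m (r (k) (k)) (q (k)))))
3. (r (m (r (k) (k)) (w)) (r (k) (m (r (k) (k)) (q (k)))))  →  (r (m (k) (w)) (r (k) (m (r (k) (k)) (q (k)))))
4. (r (m (k) (w)) (r (k) (m (r (k) (k)) (q (k)))))  →  (r (m (k) (w)) (m (r (k) (k)) (q (k))))
5. (r (m (k) (w)) (m (r (k) (k)) (q (k))))  →  (r (m (k) (w)) (m (k) (q (k))))

normal form = (r (m (k) (w)) (m (k) (q (k))))


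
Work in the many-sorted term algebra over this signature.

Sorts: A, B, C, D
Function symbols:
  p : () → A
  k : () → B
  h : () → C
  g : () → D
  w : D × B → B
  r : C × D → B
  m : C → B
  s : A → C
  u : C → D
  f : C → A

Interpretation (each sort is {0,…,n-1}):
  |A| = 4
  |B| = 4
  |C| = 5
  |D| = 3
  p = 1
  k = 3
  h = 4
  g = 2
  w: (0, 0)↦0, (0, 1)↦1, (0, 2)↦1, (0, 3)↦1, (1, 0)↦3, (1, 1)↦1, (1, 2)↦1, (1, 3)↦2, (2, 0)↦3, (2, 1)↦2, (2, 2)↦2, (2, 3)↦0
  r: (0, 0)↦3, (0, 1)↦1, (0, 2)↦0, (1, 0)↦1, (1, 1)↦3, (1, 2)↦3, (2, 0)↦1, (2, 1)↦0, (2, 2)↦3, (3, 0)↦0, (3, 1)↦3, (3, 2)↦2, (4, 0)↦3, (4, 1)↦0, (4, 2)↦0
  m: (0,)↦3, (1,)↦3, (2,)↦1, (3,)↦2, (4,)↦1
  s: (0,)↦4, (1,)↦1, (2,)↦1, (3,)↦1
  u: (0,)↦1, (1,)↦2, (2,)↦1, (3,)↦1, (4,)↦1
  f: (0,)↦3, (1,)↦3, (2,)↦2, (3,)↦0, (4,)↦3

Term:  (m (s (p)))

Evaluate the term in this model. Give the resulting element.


  p = 1
  (s (p)) = s(1,) = 1
  (m (s (p))) = m(1,) = 3

value = 3


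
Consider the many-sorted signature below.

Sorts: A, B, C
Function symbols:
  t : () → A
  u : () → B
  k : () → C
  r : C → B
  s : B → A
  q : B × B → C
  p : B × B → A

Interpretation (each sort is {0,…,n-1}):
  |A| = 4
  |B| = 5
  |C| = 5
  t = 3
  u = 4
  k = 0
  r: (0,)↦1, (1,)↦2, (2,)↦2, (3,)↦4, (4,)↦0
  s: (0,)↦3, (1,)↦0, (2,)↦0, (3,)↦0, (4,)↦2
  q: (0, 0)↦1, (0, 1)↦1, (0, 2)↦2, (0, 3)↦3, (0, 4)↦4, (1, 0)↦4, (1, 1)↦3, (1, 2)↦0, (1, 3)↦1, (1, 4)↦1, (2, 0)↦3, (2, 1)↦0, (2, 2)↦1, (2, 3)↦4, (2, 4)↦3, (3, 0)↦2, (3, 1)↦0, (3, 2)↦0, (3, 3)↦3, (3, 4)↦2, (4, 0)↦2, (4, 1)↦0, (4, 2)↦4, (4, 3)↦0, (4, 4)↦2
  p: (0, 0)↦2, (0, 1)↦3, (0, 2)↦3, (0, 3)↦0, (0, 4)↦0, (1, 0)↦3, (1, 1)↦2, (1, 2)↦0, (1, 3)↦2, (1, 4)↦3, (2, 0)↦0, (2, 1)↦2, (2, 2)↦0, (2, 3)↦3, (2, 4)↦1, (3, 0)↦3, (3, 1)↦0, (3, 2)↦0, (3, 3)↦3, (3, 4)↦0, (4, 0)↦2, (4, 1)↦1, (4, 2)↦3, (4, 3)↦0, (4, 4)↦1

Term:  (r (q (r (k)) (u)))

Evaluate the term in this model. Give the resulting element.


value = 2

  k = 0
  (r (k)) = r(0,) = 1
  u = 4
  (q (r (k)) (u)) = q(1, 4) = 1
  (r (q (r (k)) (u))) = r(1,) = 2


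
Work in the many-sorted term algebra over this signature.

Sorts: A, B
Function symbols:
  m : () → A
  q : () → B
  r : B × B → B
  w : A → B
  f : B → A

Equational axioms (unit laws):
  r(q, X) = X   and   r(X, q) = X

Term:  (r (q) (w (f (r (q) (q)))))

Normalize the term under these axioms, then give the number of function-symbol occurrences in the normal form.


1. (r (q) (w (f (r (q) (q)))))  →  (w (f (r (q) (q))))
2. (w (f (r (q) (q))))  →  (w (f (q)))
normal form: (w (f (q)))

size = 3


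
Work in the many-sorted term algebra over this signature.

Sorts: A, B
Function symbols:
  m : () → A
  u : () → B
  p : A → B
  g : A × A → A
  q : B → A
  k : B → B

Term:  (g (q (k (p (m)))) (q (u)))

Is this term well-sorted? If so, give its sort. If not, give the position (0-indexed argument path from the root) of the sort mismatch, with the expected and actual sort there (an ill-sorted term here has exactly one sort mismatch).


        (m) : A
      (p (m)) : B
    (k (p (m))) : B
  (q (k (p (m)))) : A
    (u) : B
  (q (u)) : A
(g (q (k (p (m)))) (q (u))) : A

well-sorted; sort = A


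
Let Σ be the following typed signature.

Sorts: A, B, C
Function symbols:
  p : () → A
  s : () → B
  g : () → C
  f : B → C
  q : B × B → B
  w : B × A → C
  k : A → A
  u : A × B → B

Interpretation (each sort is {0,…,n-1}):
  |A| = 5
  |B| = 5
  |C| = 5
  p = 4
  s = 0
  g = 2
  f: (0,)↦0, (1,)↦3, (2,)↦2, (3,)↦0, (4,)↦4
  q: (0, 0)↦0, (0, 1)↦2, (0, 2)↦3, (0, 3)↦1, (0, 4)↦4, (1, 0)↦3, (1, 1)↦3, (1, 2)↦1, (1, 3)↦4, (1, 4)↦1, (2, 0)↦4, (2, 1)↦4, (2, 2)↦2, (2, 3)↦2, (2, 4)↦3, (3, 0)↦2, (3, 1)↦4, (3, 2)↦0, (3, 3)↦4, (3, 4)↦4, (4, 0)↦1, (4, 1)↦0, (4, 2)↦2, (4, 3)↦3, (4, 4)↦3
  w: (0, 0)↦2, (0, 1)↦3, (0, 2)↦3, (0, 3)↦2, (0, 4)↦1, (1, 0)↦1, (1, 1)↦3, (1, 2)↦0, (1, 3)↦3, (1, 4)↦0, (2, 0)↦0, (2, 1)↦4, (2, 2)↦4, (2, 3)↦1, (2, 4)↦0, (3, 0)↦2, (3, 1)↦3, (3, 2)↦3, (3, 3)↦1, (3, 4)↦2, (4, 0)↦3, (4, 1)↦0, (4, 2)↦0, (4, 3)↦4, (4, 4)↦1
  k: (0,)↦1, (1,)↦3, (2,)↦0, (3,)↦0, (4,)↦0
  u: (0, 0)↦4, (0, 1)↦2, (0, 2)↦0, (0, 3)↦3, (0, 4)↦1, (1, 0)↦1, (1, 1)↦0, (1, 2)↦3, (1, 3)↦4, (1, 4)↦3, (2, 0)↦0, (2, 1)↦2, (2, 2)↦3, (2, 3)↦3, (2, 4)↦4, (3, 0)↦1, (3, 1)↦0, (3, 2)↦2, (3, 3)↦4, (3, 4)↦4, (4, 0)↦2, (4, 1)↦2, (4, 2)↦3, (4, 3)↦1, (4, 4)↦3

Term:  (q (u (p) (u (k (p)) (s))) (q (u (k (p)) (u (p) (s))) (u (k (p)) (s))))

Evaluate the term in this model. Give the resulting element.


  p = 4
  p = 4
  (k (p)) = k(4,) = 0
  s = 0
  (u (k (p)) (s)) = u(0, 0) = 4
  (u (p) (u (k (p)) (s))) = u(4, 4) = 3
  p = 4
  (k (p)) = k(4,) = 0
  p = 4
  s = 0
  (u (p) (s)) = u(4, 0) = 2
  (u (k (p)) (u (p) (s))) = u(0, 2) = 0
  p = 4
  (k (p)) = k(4,) = 0
  s = 0
  (u (k (p)) (s)) = u(0, 0) = 4
  (q (u (k (p)) (u (p) (s))) (u (k (p)) (s))) = q(0, 4) = 4
  (q (u (p) (u (k (p)) (s))) (q (u (k (p)) (u (p) (s))) (u (k (p)) (s)))) = q(3, 4) = 4

value = 4


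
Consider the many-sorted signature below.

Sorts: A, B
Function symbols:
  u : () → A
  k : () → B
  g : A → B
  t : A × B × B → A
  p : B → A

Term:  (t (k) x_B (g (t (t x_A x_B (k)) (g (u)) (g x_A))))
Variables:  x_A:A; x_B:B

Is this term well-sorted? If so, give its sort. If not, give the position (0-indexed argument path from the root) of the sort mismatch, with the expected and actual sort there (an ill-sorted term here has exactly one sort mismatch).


ill-sorted at position [0]: expected A, got B

  (k) : B
  x_B : B
        x_A : A
        x_B : B
        (k) : B
      (t x_A x_B (k)) : A
        (u) : A
      (g (u)) : B
        x_A : A
      (g x_A) : B
    (t (t x_A x_B (k)) (g (u)) (g x_A)) : A
  (g (t (t x_A x_B (k)) (g (u)) (g x_A))) : B
(t (k) x_B (g (t (t x_A x_B (k)) (g (u)) (g x_A)))) : ✗ arg 0 at [0] has sort B, expected A
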